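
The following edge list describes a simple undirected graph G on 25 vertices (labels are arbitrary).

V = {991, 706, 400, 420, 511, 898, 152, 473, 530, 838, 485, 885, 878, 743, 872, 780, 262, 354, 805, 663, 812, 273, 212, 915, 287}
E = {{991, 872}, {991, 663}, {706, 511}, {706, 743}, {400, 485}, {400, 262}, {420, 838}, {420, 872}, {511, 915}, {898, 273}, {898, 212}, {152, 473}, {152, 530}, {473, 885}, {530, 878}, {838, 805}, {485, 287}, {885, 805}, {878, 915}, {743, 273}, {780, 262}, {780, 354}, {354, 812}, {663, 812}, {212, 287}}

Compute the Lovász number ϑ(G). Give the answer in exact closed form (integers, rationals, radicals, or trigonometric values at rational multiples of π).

25*cos(pi/25)/(cos(pi/25) + 1)

N(743) = {706, 273}, |N(743)| = 2.
Vertex 872 has 2 neighbors: 991, 420.
N(898) = {273, 212}, |N(898)| = 2.
Vertex 991 has 2 neighbors: 872, 663.
25-vertex 2-regular graph: connected 2-regular on 25 ⇒ C_{25}.
Distinct eigenvalues (to 6 d.p.): [2.0, 1.937166, 1.752613, 1.457937, 1.071654, 0.618034, 0.125581, -0.374763, -0.851559, -1.274848, -1.618034, -1.859553, -1.984229].
Lovász (edge-transitive): ϑ = −25·(-2*cos(pi/25))/((2)−(-2*cos(pi/25))) = 25*cos(pi/25)/(cos(pi/25) + 1).
≈ 12.45052 (to 5 d.p.).
Sandwich: α(G)=12 ≤ ϑ(G)=25*cos(pi/25)/(cos(pi/25) + 1) ≤ χ(Ḡ)=13 (both strict).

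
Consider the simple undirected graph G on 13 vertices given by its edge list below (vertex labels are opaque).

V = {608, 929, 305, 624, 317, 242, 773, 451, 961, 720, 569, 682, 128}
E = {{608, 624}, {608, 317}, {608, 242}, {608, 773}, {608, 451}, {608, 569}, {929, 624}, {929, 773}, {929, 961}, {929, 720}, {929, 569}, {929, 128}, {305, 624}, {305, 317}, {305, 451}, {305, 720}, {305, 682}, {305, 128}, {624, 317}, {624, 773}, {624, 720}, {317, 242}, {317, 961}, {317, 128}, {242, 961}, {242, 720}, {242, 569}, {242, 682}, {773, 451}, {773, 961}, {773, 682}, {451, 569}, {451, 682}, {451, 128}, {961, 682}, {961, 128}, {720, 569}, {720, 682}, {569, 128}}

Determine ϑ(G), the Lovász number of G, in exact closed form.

N(773) = {608, 929, 624, 451, 961, 682}, |N(773)| = 6.
Vertex 624 has 6 neighbors: 608, 929, 305, 317, 773, 720.
deg(451) = 6; N(451) = {608, 305, 773, 569, 682, 128}.
Vertex 682 has 6 neighbors: 305, 242, 773, 451, 961, 720.
6-regular, N=13; strongly regular (13,6,2,3).
Distinct eigenvalues (to 3 d.p.): [6.0, 1.303, -2.303].
−13·(-sqrt(13)/2 - 1/2) / ((6)−(-sqrt(13)/2 - 1/2)) = sqrt(13) = ϑ(G).
Numerically 3.60555128.

sqrt(13)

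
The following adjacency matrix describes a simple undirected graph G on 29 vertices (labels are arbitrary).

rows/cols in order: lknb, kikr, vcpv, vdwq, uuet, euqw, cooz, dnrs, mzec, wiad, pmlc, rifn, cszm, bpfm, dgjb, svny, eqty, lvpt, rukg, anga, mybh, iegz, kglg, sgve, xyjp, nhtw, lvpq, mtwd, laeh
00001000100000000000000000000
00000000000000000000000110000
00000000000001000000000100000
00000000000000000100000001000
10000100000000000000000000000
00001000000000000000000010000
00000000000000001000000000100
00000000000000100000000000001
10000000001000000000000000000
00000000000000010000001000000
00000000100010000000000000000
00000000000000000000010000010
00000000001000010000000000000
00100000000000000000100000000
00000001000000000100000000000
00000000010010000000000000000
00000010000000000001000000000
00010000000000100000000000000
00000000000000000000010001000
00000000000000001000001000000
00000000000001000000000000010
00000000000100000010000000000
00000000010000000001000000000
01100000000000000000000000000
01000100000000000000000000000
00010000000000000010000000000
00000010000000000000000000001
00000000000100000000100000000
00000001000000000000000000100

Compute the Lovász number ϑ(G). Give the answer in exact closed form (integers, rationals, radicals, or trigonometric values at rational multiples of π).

Vertex rukg has 2 neighbors: iegz, nhtw.
Vertex cooz has 2 neighbors: eqty, lvpq.
Vertex rifn has 2 neighbors: iegz, mtwd.
Vertex vcpv has 2 neighbors: bpfm, sgve.
Every vertex has degree 2 (N=29); this is C_{29}, the 29-cycle.
The 15 distinct eigenvalues: [2.0, 1.953241, 1.815151, 1.592186, 1.294773, 0.936817, 0.535057, 0.108278, -0.323564, -0.740276, -1.122374, -1.451991, -1.713714, -1.895306, -1.988276].
−29·(-2*cos(pi/29)) / ((2)−(-2*cos(pi/29))) = 29*cos(pi/29)/(cos(pi/29) + 1) = ϑ(G).
Numerically 14.457375.
Sandwich: α(G)=14 ≤ ϑ(G)=29*cos(pi/29)/(cos(pi/29) + 1) ≤ χ(Ḡ)=15 (both strict).

29*cos(pi/29)/(cos(pi/29) + 1)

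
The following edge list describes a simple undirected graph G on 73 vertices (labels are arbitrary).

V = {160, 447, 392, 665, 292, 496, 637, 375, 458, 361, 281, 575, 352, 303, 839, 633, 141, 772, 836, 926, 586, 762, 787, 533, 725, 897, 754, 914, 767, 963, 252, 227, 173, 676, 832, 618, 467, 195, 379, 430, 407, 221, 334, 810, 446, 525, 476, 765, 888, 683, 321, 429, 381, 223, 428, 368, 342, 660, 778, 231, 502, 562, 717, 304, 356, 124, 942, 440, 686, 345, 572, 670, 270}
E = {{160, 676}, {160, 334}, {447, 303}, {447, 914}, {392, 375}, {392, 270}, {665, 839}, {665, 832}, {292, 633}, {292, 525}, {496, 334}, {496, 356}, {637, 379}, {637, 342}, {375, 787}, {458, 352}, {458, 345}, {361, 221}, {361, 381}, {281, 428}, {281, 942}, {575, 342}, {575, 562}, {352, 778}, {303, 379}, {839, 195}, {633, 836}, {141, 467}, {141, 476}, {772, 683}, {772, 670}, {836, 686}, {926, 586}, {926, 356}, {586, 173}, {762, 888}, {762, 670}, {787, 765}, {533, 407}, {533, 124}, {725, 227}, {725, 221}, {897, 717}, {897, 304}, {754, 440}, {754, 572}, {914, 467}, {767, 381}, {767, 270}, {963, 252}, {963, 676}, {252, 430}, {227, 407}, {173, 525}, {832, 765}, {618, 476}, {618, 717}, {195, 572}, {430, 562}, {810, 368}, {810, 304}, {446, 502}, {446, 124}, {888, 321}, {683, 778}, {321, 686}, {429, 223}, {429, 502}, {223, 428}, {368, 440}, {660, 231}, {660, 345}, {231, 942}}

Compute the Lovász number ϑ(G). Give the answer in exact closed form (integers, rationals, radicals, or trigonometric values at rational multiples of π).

Vertex 270 has 2 neighbors: 392, 767.
deg(392) = 2; N(392) = {375, 270}.
Vertex 963 has 2 neighbors: 252, 676.
deg(562) = 2; N(562) = {575, 430}.
2-regular, N=73; a single 73-cycle (edge-transitive).
spec(A) ≈ [2.0, 1.993, 1.97, 1.934, 1.883, 1.818, 1.739, 1.648, 1.544, 1.429, 1.304, 1.169, 1.025, 0.873, 0.715, 0.552, 0.385, 0.215, 0.043, -0.129, -0.3, -0.469, -0.634, -0.795, -0.95, -1.098, -1.237, -1.368, -1.488, -1.598, -1.695, -1.78, -1.852, -1.91, -1.954, -1.983, -1.998] (distinct, 3 d.p.).
λ_max=2, λ_min=-2*cos(pi/73); ϑ = −73·λ_min/(λ_max−λ_min) = 73*cos(pi/73)/(cos(pi/73) + 1).
= 36.483094774… (decimal).
α=36, χ(Ḡ)=37; ϑ=73*cos(pi/73)/(cos(pi/73) + 1) lies between (both strict).

73*cos(pi/73)/(cos(pi/73) + 1)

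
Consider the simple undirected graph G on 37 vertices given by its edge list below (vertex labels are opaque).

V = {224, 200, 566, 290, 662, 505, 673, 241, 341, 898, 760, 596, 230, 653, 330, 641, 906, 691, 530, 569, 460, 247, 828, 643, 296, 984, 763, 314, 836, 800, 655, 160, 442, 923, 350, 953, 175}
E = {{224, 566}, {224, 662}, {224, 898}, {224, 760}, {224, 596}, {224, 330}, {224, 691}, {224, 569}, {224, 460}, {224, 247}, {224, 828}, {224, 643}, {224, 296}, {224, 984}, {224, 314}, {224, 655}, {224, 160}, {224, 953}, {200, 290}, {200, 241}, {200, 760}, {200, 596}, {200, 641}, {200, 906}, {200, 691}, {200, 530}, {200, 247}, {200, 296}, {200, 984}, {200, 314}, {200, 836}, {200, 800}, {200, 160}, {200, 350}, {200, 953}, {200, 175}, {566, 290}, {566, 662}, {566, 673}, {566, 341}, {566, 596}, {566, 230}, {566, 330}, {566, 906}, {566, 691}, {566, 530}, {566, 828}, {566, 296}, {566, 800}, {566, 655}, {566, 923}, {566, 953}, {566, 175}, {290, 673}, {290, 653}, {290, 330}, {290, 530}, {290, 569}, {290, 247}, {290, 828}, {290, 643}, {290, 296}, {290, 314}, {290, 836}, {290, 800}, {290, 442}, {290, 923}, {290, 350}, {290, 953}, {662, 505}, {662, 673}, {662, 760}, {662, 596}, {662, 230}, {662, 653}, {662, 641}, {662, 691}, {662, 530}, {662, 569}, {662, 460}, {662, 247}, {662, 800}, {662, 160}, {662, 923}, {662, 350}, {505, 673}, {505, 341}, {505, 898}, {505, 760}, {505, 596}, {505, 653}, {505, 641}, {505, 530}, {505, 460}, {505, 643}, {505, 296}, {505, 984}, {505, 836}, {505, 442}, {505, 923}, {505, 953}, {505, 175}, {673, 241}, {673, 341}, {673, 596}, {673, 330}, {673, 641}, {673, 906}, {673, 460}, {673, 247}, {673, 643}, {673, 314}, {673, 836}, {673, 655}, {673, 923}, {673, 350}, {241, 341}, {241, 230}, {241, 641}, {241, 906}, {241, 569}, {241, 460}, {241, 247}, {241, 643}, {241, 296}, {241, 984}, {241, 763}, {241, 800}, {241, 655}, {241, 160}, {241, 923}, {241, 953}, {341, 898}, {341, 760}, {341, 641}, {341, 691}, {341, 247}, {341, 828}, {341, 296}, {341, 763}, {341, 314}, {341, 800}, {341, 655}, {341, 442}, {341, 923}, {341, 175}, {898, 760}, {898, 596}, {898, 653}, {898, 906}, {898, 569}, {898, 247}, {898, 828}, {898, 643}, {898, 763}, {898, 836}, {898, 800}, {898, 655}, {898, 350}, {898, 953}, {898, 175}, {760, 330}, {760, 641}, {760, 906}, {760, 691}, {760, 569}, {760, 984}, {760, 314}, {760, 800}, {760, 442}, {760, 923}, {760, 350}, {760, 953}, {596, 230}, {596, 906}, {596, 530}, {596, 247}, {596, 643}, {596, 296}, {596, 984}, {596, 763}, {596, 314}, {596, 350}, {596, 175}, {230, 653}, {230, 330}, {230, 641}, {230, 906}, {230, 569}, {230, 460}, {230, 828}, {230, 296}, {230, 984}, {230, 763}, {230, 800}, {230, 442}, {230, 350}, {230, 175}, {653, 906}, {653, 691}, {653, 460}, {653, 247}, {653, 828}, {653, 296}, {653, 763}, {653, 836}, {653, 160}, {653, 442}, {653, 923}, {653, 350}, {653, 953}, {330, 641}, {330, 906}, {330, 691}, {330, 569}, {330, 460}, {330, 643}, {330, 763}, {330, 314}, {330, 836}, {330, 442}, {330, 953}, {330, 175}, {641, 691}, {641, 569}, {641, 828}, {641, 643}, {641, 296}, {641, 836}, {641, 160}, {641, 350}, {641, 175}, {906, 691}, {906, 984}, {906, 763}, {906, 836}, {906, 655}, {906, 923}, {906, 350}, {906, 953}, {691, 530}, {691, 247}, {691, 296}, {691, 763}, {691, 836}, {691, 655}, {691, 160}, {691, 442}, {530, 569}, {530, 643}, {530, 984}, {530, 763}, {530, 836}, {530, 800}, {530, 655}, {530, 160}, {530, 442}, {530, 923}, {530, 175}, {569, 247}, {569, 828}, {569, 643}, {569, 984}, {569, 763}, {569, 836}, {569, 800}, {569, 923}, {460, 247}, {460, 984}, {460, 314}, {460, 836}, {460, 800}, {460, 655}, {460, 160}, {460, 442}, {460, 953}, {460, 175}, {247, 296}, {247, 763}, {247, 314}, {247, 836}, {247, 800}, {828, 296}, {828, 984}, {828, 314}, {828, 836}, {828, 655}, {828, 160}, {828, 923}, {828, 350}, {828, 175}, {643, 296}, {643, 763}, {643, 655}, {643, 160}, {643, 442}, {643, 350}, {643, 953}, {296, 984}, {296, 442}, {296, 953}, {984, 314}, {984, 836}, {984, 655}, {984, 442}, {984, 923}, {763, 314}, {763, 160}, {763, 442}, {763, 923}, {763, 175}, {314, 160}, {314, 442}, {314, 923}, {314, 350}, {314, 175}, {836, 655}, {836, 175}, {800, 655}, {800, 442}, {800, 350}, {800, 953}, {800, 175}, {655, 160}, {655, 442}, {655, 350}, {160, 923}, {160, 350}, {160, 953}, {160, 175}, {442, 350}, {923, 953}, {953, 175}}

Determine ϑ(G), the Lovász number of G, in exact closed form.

sqrt(37)

Vertex 828 has 18 neighbors: 224, 566, 290, 341, 898, 230, 653, 641, 569, 296, 984, 314, 836, 655, 160, 923, 350, 175.
deg(442) = 18; N(442) = {290, 505, 341, 760, 230, 653, 330, 691, 530, 460, 643, 296, 984, 763, 314, 800, 655, 350}.
N(596) = {224, 200, 566, 662, 505, 673, 898, 230, 906, 530, 247, 643, 296, 984, 763, 314, 350, 175}, |N(596)| = 18.
deg(653) = 18; N(653) = {290, 662, 505, 898, 230, 906, 691, 460, 247, 828, 296, 763, 836, 160, 442, 923, 350, 953}.
G on 37 vertices is 18-regular; Paley(37): SR with (k,λ,μ)=(18,8,9).
The 3 distinct eigenvalues: [18.0, 2.541381, -3.541381].
Lovász (edge-transitive): ϑ = −37·(-sqrt(37)/2 - 1/2)/((18)−(-sqrt(37)/2 - 1/2)) = sqrt(37).
Numerically 6.08276253.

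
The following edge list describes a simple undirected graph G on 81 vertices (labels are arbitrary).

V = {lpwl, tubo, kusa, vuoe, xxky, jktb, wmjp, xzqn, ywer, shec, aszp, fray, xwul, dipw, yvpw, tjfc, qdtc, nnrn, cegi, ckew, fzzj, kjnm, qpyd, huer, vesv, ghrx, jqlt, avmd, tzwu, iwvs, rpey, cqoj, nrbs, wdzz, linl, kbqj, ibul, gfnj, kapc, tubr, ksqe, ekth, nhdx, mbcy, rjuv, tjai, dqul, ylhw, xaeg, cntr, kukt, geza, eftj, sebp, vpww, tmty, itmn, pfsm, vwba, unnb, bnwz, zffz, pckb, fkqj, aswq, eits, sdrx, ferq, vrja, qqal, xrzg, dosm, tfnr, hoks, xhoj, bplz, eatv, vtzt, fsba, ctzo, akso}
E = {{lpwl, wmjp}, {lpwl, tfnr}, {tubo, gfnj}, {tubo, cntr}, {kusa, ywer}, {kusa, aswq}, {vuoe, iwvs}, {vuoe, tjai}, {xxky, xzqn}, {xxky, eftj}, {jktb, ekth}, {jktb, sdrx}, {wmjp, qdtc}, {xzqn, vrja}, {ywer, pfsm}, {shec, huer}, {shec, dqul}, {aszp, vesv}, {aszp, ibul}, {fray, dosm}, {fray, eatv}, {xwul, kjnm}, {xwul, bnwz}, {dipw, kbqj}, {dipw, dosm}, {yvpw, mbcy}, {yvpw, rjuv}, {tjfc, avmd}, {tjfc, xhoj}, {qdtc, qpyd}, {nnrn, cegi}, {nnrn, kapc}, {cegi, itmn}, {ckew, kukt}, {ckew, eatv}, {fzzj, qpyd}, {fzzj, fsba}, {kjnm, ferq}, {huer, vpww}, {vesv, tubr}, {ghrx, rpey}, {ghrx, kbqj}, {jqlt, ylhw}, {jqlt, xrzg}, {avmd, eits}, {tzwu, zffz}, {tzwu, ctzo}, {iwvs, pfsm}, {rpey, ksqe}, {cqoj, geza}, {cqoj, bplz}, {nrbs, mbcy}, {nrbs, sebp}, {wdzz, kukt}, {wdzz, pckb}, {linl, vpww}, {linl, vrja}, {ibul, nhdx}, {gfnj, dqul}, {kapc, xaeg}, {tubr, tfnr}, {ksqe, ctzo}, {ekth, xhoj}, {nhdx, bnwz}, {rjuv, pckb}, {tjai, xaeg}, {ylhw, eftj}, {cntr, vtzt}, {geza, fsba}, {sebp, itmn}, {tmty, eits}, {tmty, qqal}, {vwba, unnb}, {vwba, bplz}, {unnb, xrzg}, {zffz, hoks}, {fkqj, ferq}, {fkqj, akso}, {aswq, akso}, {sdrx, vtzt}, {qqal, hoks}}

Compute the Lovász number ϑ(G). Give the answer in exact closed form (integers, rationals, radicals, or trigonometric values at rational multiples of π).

81*cos(pi/81)/(cos(pi/81) + 1)

Vertex ibul has 2 neighbors: aszp, nhdx.
deg(dqul) = 2; N(dqul) = {shec, gfnj}.
N(kapc) = {nnrn, xaeg}, |N(kapc)| = 2.
N(dosm) = {fray, dipw}, |N(dosm)| = 2.
deg(v) = 2 for all v (|V|=81); a single 81-cycle (edge-transitive).
A has 41 distinct eigenvalues ≈ [2.0, 1.994, 1.976, 1.9461, 1.9045, 1.8514, 1.7873, 1.7123, 1.6271, 1.5321, 1.4279, 1.315, 1.1943, 1.0664, 0.9321, 0.7922, 0.6475, 0.4989, 0.3473, 0.1936, 0.0388, -0.1163, -0.2707, -0.4234, -0.5736, -0.7204, -0.8628, -1.0, -1.1312, -1.2556, -1.3725, -1.4811, -1.5808, -1.671, -1.7511, -1.8207, -1.8794, -1.9267, -1.9625, -1.9865, -1.9985].
Lovász: ϑ = −81(-2*cos(pi/81))/(2+-(-1)*2*cos(pi/81)) = 81*cos(pi/81)/(cos(pi/81) + 1).
ϑ(G) ≈ 40.48477.
Sandwich: α(G)=40 ≤ ϑ(G)=81*cos(pi/81)/(cos(pi/81) + 1) ≤ χ(Ḡ)=41 (both strict).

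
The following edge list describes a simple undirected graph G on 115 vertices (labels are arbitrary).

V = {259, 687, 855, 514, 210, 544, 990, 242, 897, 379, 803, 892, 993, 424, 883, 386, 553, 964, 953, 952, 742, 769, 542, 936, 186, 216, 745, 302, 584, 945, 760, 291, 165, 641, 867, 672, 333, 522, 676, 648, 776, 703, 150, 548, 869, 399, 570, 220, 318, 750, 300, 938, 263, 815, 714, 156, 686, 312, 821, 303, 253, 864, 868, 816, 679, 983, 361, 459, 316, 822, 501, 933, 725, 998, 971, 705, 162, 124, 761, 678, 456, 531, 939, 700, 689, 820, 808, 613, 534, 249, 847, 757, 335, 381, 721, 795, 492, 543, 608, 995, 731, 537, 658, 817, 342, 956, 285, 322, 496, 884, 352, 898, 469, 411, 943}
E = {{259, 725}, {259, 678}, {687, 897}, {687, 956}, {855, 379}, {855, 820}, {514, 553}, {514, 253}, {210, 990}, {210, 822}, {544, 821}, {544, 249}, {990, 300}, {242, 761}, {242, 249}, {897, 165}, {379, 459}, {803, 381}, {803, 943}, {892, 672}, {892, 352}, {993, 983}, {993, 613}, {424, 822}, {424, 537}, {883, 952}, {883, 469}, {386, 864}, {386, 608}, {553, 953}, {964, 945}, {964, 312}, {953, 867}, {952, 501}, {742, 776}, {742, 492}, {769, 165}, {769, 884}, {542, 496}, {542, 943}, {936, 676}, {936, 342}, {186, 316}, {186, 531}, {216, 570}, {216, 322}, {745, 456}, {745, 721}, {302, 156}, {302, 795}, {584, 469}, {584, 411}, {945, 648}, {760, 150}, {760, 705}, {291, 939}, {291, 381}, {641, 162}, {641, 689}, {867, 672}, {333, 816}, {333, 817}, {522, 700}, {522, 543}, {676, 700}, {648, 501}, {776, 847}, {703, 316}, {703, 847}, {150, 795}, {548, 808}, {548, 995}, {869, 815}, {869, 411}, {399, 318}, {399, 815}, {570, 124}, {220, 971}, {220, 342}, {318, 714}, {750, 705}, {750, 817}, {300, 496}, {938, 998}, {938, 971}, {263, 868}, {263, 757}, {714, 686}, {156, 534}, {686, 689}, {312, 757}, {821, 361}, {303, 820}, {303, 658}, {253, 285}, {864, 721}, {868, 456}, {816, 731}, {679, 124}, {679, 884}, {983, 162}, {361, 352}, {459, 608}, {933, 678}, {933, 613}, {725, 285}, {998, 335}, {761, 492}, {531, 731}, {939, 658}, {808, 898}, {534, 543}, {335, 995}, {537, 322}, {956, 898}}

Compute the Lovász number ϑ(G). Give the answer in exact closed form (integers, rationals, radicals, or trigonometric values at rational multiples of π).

deg(760) = 2; N(760) = {150, 705}.
deg(399) = 2; N(399) = {318, 815}.
deg(952) = 2; N(952) = {883, 501}.
Vertex 687 has 2 neighbors: 897, 956.
115-vertex 2-regular graph: a single 115-cycle (edge-transitive).
A has 58 distinct eigenvalues ≈ [2.0, 1.997, 1.988, 1.973, 1.952, 1.926, 1.893, 1.856, 1.812, 1.763, 1.709, 1.65, 1.585, 1.516, 1.443, 1.365, 1.283, 1.198, 1.108, 1.016, 0.92, 0.822, 0.721, 0.618, 0.513, 0.407, 0.299, 0.191, 0.082, -0.027, -0.136, -0.245, -0.353, -0.46, -0.566, -0.67, -0.772, -0.871, -0.968, -1.062, -1.153, -1.241, -1.325, -1.405, -1.48, -1.551, -1.618, -1.68, -1.737, -1.788, -1.834, -1.875, -1.91, -1.94, -1.964, -1.981, -1.993, -1.999].
ϑ = −N·λ_min/(λ_max−λ_min) = −115·(-2*cos(pi/115))/(2−(-2*cos(pi/115))) = 115*cos(pi/115)/(cos(pi/115) + 1).
= 57.4893… (decimal).
Lovász sandwich 57 ≤ 115*cos(pi/115)/(cos(pi/115) + 1) ≤ 58: both strict.

115*cos(pi/115)/(cos(pi/115) + 1)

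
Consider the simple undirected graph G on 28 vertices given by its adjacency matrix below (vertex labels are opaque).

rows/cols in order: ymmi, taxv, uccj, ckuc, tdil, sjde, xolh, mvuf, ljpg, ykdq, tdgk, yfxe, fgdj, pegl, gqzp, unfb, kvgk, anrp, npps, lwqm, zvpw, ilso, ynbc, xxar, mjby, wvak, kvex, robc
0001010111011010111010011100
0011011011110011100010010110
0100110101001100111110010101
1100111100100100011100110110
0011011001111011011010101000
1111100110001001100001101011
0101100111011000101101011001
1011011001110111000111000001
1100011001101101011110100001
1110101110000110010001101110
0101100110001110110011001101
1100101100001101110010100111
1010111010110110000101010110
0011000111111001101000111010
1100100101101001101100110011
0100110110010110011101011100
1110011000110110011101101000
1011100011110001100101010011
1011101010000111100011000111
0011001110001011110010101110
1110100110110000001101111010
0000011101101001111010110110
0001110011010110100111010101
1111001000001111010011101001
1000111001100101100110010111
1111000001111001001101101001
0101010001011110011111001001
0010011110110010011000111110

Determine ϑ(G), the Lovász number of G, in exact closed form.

N(zvpw) = {ymmi, taxv, uccj, tdil, mvuf, ljpg, tdgk, yfxe, npps, lwqm, ilso, ynbc, xxar, mjby, kvex}, |N(zvpw)| = 15.
deg(kvgk) = 15; N(kvgk) = {ymmi, taxv, uccj, sjde, xolh, tdgk, yfxe, pegl, gqzp, anrp, npps, lwqm, ilso, ynbc, mjby}.
Vertex taxv has 15 neighbors: uccj, ckuc, sjde, xolh, ljpg, ykdq, tdgk, yfxe, gqzp, unfb, kvgk, zvpw, xxar, wvak, kvex.
Vertex mvuf has 15 neighbors: ymmi, uccj, ckuc, sjde, xolh, ykdq, tdgk, yfxe, pegl, gqzp, unfb, lwqm, zvpw, ilso, robc.
G on 28 vertices is 15-regular; Kneser-type, 2-subsets of [8].
The 3 distinct eigenvalues: [15.0, 1.0, -5.0].
Lovász: ϑ = −28(-5)/(15+-1*(-5)) = 7.
Numerically 7.00000000.

7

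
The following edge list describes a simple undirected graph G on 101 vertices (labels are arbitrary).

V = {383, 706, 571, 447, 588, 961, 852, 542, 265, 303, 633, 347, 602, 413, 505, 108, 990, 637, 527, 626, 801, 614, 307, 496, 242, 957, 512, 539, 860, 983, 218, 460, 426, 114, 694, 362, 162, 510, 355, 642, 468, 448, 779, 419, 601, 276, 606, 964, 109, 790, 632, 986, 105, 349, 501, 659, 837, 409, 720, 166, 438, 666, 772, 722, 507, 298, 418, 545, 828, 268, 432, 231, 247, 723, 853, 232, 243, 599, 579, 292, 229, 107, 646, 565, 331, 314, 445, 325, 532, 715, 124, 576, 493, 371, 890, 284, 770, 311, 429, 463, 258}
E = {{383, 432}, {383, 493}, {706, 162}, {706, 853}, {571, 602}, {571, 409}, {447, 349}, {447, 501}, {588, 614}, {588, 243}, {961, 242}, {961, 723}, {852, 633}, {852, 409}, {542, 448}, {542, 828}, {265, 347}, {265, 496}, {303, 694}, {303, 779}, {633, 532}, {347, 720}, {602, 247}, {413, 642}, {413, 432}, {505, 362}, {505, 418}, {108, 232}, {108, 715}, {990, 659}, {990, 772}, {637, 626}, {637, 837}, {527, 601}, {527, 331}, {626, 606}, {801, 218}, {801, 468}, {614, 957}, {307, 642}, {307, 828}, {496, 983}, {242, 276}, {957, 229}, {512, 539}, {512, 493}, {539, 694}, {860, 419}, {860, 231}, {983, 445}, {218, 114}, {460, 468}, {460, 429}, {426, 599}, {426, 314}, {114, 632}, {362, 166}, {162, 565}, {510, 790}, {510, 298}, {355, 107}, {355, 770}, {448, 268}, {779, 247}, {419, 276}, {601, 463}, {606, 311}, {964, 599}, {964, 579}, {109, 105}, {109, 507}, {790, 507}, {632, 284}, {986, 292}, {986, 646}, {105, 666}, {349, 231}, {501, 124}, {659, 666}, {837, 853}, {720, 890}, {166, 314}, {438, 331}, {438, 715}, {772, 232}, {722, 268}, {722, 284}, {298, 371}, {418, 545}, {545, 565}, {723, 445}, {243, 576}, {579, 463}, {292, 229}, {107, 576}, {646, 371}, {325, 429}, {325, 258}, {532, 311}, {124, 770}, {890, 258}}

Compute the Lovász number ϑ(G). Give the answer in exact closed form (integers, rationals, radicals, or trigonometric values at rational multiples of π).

101*cos(pi/101)/(cos(pi/101) + 1)

Vertex 853 has 2 neighbors: 706, 837.
deg(268) = 2; N(268) = {448, 722}.
deg(409) = 2; N(409) = {571, 852}.
Vertex 258 has 2 neighbors: 325, 890.
2-regular, N=101; connected 2-regular on 101 ⇒ C_{101}.
Distinct eigenvalues (to 4 d.p.): [2.0, 1.9961, 1.9845, 1.9653, 1.9384, 1.904, 1.8623, 1.8133, 1.7574, 1.6946, 1.6253, 1.5497, 1.4681, 1.3808, 1.2882, 1.1906, 1.0884, 0.982, 0.8718, 0.7582, 0.6417, 0.5226, 0.4016, 0.279, 0.1554, 0.0311, -0.0933, -0.2173, -0.3405, -0.4624, -0.5824, -0.7003, -0.8154, -0.9273, -1.0357, -1.1401, -1.24, -1.3352, -1.4252, -1.5096, -1.5883, -1.6608, -1.7268, -1.7862, -1.8387, -1.8841, -1.9221, -1.9528, -1.9759, -1.9913, -1.999].
−101·(-2*cos(pi/101)) / ((2)−(-2*cos(pi/101))) = 101*cos(pi/101)/(cos(pi/101) + 1) = ϑ(G).
≈ 50.48778 (to 5 d.p.).
50 ≤ 101*cos(pi/101)/(cos(pi/101) + 1) ≤ 51: both strict.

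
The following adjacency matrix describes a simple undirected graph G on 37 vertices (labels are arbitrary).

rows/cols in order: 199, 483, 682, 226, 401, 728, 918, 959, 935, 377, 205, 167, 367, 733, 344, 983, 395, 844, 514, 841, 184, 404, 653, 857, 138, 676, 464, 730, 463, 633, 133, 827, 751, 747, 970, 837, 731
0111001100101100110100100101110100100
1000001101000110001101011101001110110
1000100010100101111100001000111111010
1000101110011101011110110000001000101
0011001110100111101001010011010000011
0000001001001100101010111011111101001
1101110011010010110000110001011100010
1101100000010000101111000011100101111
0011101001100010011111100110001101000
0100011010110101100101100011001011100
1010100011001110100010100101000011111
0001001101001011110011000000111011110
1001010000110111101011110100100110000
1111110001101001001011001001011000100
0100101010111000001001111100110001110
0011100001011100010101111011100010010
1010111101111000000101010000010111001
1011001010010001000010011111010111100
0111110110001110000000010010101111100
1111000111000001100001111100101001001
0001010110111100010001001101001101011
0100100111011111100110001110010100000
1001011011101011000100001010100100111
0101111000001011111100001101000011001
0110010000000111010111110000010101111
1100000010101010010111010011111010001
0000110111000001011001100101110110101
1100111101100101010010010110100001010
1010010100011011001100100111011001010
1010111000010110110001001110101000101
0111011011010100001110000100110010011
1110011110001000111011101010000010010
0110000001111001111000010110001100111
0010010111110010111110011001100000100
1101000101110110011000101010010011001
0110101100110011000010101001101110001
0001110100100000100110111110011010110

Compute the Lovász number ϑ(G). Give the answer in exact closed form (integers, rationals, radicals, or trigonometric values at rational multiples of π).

sqrt(37)

N(751) = {483, 682, 377, 205, 167, 367, 983, 395, 844, 514, 857, 676, 464, 133, 827, 970, 837, 731}, |N(751)| = 18.
Vertex 733 has 18 neighbors: 199, 483, 682, 226, 401, 728, 377, 205, 367, 983, 514, 184, 404, 138, 730, 633, 133, 970.
N(633) = {199, 682, 401, 728, 918, 167, 733, 344, 395, 844, 404, 138, 676, 464, 463, 133, 970, 731}, |N(633)| = 18.
N(731) = {226, 401, 728, 959, 205, 395, 841, 184, 653, 857, 138, 676, 464, 633, 133, 751, 970, 837}, |N(731)| = 18.
Regular of degree 18 on 37 vertices: strongly regular (37,18,8,9).
The 3 distinct eigenvalues: [18.0, 2.541, -3.541].
−37·(-sqrt(37)/2 - 1/2) / ((18)−(-sqrt(37)/2 - 1/2)) = sqrt(37) = ϑ(G).
ϑ(G) ≈ 6.0827625.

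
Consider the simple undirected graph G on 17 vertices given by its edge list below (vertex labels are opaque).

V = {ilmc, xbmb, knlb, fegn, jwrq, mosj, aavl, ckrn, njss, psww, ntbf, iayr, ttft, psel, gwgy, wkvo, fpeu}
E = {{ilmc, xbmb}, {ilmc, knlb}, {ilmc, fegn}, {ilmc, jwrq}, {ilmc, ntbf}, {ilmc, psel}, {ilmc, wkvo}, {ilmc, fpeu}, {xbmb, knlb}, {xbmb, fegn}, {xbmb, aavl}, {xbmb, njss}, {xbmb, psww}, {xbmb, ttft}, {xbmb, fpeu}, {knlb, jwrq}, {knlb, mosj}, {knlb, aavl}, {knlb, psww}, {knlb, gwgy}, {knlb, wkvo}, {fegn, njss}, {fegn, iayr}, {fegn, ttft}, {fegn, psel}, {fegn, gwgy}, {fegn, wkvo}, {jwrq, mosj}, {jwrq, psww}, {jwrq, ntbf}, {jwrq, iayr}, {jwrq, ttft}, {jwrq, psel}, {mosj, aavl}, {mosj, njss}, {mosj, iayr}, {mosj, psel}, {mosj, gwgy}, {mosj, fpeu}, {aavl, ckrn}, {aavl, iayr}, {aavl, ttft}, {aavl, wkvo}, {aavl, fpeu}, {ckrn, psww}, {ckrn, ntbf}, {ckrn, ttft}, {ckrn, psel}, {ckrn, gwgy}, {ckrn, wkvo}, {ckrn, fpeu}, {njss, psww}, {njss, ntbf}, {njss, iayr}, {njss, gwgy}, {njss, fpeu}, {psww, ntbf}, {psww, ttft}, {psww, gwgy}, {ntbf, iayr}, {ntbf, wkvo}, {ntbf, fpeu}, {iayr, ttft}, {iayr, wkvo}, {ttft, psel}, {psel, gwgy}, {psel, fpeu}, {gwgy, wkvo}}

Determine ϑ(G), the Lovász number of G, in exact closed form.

sqrt(17)

deg(ttft) = 8; N(ttft) = {xbmb, fegn, jwrq, aavl, ckrn, psww, iayr, psel}.
N(xbmb) = {ilmc, knlb, fegn, aavl, njss, psww, ttft, fpeu}, |N(xbmb)| = 8.
N(ntbf) = {ilmc, jwrq, ckrn, njss, psww, iayr, wkvo, fpeu}, |N(ntbf)| = 8.
Vertex njss has 8 neighbors: xbmb, fegn, mosj, psww, ntbf, iayr, gwgy, fpeu.
G on 17 vertices is 8-regular; SR(17,8,3,4) — a Paley graph.
spec(A) ≈ [8.0, 1.561553, -2.561553] (distinct, 6 d.p.).
λ_max=8, λ_min=-sqrt(17)/2 - 1/2; ϑ = −17·λ_min/(λ_max−λ_min) = sqrt(17).
ϑ(G) ≈ 4.123106.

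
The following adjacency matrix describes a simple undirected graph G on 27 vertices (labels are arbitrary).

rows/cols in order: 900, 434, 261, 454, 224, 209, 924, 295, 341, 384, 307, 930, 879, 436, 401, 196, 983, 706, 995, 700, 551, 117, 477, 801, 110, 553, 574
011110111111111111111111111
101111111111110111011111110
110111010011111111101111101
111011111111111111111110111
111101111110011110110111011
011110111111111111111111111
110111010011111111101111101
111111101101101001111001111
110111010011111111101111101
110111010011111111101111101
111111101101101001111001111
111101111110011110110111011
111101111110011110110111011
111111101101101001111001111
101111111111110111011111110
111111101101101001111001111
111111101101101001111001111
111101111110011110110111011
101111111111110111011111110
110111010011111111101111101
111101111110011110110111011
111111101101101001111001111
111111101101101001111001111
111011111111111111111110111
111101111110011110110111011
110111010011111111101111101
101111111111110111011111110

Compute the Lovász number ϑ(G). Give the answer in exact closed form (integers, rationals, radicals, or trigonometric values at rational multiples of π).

Vertex 401 has 23 neighbors: 900, 261, 454, 224, 209, 924, 295, 341, 384, 307, 930, 879, 436, 196, 983, 706, 700, 551, 117, 477, 801, 110, 553.
N(436) = {900, 434, 261, 454, 224, 209, 924, 341, 384, 930, 879, 401, 706, 995, 700, 551, 801, 110, 553, 574}, |N(436)| = 20.
Vertex 700 has 21 neighbors: 900, 434, 454, 224, 209, 295, 307, 930, 879, 436, 401, 196, 983, 706, 995, 551, 117, 477, 801, 110, 574.
Vertex 995 has 23 neighbors: 900, 261, 454, 224, 209, 924, 295, 341, 384, 307, 930, 879, 436, 196, 983, 706, 700, 551, 117, 477, 801, 110, 553.
Complete 6-partite, parts [7, 6, 6, 4, 2, 2]: perfect, ϑ = α = 7.
= 7.00000… (decimal).
Sandwich: α(G)=7 ≤ ϑ(G)=7 ≤ χ(Ḡ)=7 (collapsed).

7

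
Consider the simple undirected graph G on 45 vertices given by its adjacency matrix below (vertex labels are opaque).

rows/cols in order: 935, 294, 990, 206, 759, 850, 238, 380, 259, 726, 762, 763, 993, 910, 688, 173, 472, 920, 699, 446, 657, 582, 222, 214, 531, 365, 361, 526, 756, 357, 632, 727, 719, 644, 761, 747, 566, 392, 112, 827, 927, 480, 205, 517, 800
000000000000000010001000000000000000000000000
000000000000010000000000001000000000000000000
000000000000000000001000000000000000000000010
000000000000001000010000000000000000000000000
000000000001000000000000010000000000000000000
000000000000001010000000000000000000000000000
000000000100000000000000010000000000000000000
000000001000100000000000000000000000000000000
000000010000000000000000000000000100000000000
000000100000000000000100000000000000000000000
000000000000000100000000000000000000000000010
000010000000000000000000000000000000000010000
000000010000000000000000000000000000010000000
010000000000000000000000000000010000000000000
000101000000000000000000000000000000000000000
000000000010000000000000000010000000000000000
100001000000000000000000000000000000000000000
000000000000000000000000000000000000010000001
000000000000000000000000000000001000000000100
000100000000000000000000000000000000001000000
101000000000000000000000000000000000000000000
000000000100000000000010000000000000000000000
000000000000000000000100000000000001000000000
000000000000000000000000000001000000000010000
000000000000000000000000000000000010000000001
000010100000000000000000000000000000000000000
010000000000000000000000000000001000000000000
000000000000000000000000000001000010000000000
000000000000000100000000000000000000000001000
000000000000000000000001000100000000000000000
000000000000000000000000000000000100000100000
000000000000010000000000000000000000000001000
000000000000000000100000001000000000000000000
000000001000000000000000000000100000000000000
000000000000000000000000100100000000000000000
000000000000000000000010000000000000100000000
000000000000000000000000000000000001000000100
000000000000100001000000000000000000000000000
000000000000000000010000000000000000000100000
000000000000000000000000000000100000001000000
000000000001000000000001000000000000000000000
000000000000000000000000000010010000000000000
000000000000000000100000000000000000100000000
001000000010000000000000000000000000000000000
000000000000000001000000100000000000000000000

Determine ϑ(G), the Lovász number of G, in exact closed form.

N(850) = {688, 472}, |N(850)| = 2.
N(688) = {206, 850}, |N(688)| = 2.
Vertex 173 has 2 neighbors: 762, 756.
N(238) = {726, 365}, |N(238)| = 2.
2-regular, N=45; the odd cycle C_{45}.
Distinct eigenvalues (to 3 d.p.): [2.0, 1.981, 1.923, 1.827, 1.696, 1.532, 1.338, 1.118, 0.877, 0.618, 0.347, 0.07, -0.209, -0.484, -0.749, -1.0, -1.231, -1.439, -1.618, -1.766, -1.879, -1.956, -1.995].
Lovász: ϑ = −45(-2*cos(pi/45))/(2+-(-1)*2*cos(pi/45)) = 45*cos(pi/45)/(cos(pi/45) + 1).
= 22.4726… (decimal).
22 ≤ 45*cos(pi/45)/(cos(pi/45) + 1) ≤ 23: both strict.

45*cos(pi/45)/(cos(pi/45) + 1)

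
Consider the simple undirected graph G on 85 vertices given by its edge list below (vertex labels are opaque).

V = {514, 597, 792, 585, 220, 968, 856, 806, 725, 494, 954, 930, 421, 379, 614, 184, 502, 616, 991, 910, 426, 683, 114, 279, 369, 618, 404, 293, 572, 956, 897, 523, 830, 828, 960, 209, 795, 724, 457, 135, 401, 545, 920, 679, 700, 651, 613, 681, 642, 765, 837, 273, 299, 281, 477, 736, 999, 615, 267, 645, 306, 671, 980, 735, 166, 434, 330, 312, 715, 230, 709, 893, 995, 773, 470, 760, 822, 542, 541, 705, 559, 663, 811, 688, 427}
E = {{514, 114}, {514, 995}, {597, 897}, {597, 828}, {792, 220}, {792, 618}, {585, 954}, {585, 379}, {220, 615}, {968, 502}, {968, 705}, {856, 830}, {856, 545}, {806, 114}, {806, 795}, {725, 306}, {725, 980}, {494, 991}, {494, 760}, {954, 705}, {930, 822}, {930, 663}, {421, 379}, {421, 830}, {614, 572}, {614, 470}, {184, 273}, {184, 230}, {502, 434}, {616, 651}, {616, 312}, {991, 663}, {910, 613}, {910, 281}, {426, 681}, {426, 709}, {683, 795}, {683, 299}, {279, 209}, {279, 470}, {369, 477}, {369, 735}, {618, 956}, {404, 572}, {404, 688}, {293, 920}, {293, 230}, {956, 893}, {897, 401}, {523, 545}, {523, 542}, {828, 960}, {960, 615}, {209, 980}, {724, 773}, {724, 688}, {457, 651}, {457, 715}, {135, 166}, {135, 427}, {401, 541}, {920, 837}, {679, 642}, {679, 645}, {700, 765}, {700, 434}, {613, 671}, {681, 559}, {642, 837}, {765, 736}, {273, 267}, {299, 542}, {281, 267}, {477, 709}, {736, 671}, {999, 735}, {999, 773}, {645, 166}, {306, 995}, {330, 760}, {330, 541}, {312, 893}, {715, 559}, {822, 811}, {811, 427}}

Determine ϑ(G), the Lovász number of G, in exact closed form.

85*cos(pi/85)/(cos(pi/85) + 1)

N(618) = {792, 956}, |N(618)| = 2.
Vertex 681 has 2 neighbors: 426, 559.
deg(279) = 2; N(279) = {209, 470}.
N(477) = {369, 709}, |N(477)| = 2.
85-vertex 2-regular graph: a single 85-cycle (edge-transitive).
The 43 distinct eigenvalues: [2.0, 1.995, 1.978, 1.951, 1.913, 1.865, 1.806, 1.738, 1.66, 1.573, 1.478, 1.374, 1.263, 1.145, 1.021, 0.891, 0.757, 0.618, 0.476, 0.331, 0.185, 0.037, -0.111, -0.258, -0.404, -0.547, -0.688, -0.825, -0.957, -1.084, -1.205, -1.32, -1.427, -1.527, -1.618, -1.7, -1.774, -1.837, -1.89, -1.933, -1.966, -1.988, -1.999].
ϑ = −N·λ_min/(λ_max−λ_min) = −85·(-2*cos(pi/85))/(2−(-2*cos(pi/85))) = 85*cos(pi/85)/(cos(pi/85) + 1).
Numerically 42.485483.
Sandwich: α(G)=42 ≤ ϑ(G)=85*cos(pi/85)/(cos(pi/85) + 1) ≤ χ(Ḡ)=43 (both strict).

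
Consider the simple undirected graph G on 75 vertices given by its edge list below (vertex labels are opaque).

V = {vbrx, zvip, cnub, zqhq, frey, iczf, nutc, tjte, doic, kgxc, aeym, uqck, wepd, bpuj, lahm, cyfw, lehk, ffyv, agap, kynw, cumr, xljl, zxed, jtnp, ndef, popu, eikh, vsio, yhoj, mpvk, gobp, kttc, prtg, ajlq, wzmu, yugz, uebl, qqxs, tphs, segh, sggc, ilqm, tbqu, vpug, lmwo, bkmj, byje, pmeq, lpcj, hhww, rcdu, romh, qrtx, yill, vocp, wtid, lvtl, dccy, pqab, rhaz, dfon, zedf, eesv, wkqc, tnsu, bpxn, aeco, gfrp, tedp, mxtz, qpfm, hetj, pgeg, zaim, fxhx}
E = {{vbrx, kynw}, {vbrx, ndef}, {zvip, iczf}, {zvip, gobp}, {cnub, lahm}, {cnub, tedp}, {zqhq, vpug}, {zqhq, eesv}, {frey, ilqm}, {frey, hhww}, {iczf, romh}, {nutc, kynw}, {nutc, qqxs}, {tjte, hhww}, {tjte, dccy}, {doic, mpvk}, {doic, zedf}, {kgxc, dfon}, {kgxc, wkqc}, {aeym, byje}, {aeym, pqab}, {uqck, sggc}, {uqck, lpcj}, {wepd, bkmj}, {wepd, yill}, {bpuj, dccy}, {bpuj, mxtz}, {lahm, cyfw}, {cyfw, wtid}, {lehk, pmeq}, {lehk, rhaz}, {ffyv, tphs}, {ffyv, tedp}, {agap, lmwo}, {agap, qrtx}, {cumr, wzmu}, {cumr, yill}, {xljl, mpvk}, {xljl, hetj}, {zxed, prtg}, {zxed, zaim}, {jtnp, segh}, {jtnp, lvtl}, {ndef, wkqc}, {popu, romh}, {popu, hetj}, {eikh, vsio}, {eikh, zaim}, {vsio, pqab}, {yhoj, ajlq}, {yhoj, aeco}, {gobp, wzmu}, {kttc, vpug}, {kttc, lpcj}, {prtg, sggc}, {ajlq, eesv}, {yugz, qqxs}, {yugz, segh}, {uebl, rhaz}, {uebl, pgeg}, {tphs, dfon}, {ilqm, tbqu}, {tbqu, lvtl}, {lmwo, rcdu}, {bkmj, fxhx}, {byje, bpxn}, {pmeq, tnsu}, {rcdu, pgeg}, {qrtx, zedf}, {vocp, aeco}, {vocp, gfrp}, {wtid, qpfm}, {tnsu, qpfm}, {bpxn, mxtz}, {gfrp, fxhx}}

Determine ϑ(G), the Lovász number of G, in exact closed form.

Vertex byje has 2 neighbors: aeym, bpxn.
N(mpvk) = {doic, xljl}, |N(mpvk)| = 2.
Vertex wepd has 2 neighbors: bkmj, yill.
deg(agap) = 2; N(agap) = {lmwo, qrtx}.
2-regular, N=75; a single 75-cycle (edge-transitive).
Distinct eigenvalues (to 6 d.p.): [2.0, 1.992986, 1.971992, 1.937166, 1.888753, 1.827091, 1.752613, 1.665842, 1.567387, 1.457937, 1.338261, 1.209198, 1.071654, 0.926592, 0.775031, 0.618034, 0.456702, 0.292166, 0.125581, -0.041885, -0.209057, -0.374763, -0.53784, -0.697144, -0.851559, -1.0, -1.141427, -1.274848, -1.399327, -1.51399, -1.618034, -1.710729, -1.791424, -1.859553, -1.914639, -1.956295, -1.984229, -1.998246].
λ_max=2, λ_min=-2*cos(pi/75); ϑ = −75·λ_min/(λ_max−λ_min) = 75*cos(pi/75)/(cos(pi/75) + 1).
Numerically 37.48354585.
α=37, χ(Ḡ)=38; ϑ=75*cos(pi/75)/(cos(pi/75) + 1) lies between (both strict).

75*cos(pi/75)/(cos(pi/75) + 1)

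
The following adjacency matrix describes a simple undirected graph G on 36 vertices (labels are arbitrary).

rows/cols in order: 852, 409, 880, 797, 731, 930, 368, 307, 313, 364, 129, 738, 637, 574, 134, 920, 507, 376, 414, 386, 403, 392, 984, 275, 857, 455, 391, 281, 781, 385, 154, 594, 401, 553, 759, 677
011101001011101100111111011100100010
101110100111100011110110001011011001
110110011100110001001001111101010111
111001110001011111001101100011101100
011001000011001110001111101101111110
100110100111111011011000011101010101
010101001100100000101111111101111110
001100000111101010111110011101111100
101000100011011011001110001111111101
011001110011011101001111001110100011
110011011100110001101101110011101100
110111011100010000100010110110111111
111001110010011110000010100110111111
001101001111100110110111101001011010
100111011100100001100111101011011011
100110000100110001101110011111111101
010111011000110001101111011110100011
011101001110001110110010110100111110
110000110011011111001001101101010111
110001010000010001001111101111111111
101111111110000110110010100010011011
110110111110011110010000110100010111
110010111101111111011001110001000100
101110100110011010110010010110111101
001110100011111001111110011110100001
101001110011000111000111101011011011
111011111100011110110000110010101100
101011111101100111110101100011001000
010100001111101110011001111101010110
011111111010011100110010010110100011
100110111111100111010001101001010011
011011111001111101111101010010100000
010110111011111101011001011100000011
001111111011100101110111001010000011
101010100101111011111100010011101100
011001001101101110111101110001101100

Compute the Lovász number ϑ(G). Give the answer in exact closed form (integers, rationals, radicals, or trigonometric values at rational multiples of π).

8

deg(401) = 21; N(401) = {409, 797, 731, 368, 307, 313, 129, 738, 637, 574, 134, 920, 376, 386, 403, 275, 455, 391, 281, 759, 677}.
deg(364) = 21; N(364) = {409, 880, 930, 368, 307, 129, 738, 574, 134, 920, 376, 403, 392, 984, 275, 391, 281, 781, 154, 759, 677}.
deg(403) = 21; N(403) = {852, 880, 797, 731, 930, 368, 307, 313, 364, 129, 920, 507, 414, 386, 984, 857, 781, 594, 401, 759, 677}.
deg(553) = 21; N(553) = {880, 797, 731, 930, 368, 307, 313, 129, 738, 637, 920, 376, 414, 386, 392, 984, 275, 391, 781, 759, 677}.
36-vertex 21-regular graph: this is K(9,2), the Kneser graph.
Distinct eigenvalues (to 3 d.p.): [21.0, 1.0, -6.0].
With N=36: ϑ(G) = 36·(-1*(-6))/(21−(-6)) = 8.
≈ 8.000000 (to 6 d.p.).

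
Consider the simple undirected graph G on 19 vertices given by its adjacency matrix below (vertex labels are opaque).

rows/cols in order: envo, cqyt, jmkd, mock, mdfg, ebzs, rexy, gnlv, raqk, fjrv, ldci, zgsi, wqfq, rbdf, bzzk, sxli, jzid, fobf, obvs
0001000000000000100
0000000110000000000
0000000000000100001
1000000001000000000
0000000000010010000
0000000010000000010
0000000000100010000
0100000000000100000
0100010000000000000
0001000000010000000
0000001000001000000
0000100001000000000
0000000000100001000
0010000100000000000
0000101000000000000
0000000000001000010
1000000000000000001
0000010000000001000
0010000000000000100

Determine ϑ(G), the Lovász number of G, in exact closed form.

Vertex jmkd has 2 neighbors: rbdf, obvs.
Vertex ldci has 2 neighbors: rexy, wqfq.
N(fobf) = {ebzs, sxli}, |N(fobf)| = 2.
deg(cqyt) = 2; N(cqyt) = {gnlv, raqk}.
2-regular, N=19; a single 19-cycle (edge-transitive).
The 10 distinct eigenvalues: [2.0, 1.891634, 1.578281, 1.093896, 0.490971, -0.165159, -0.803391, -1.354563, -1.758948, -1.972723].
Lovász (edge-transitive): ϑ = −19·(-2*cos(pi/19))/((2)−(-2*cos(pi/19))) = 19*cos(pi/19)/(cos(pi/19) + 1).
= 9.434771… (decimal).
Sandwich: α(G)=9 ≤ ϑ(G)=19*cos(pi/19)/(cos(pi/19) + 1) ≤ χ(Ḡ)=10 (both strict).

19*cos(pi/19)/(cos(pi/19) + 1)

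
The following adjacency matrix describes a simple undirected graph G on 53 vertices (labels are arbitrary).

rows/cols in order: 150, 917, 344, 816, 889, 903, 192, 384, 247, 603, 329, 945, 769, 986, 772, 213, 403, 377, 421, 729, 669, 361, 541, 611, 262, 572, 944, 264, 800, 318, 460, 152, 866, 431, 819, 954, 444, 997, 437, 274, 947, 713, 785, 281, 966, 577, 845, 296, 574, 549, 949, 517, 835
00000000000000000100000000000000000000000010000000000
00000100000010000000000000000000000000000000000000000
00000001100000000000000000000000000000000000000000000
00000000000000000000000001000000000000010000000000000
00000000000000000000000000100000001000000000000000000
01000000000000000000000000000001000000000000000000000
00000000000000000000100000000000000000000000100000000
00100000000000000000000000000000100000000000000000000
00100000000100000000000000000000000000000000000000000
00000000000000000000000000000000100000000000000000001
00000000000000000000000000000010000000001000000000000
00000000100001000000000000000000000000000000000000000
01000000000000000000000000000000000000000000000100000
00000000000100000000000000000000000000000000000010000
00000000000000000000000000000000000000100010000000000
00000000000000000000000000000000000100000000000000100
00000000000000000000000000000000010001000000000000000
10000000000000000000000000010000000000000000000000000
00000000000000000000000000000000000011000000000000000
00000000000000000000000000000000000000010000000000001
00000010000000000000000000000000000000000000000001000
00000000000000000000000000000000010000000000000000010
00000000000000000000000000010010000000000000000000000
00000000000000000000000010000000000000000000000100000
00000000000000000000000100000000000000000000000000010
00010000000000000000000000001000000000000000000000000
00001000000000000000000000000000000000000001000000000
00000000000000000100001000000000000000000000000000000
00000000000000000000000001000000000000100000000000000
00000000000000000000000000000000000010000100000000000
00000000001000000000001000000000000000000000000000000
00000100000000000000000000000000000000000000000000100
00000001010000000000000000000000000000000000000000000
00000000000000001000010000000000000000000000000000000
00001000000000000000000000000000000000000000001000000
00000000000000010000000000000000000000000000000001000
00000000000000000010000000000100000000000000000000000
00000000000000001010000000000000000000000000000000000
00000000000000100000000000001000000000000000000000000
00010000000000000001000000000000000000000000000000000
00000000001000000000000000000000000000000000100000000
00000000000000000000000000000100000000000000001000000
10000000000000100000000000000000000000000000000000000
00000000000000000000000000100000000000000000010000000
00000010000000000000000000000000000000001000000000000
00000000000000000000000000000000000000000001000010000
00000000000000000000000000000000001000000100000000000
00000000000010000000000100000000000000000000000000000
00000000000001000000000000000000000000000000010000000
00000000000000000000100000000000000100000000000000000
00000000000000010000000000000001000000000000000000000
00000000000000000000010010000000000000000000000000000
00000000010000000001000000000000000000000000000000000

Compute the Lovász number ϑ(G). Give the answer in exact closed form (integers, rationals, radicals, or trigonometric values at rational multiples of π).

53*cos(pi/53)/(cos(pi/53) + 1)

Vertex 819 has 2 neighbors: 889, 845.
N(517) = {361, 262}, |N(517)| = 2.
Vertex 444 has 2 neighbors: 421, 318.
Vertex 431 has 2 neighbors: 403, 361.
2-regular, N=53; connected 2-regular on 53 ⇒ C_{53}.
spec(A) ≈ [2.0, 1.986, 1.944, 1.8748, 1.7793, 1.6588, 1.515, 1.35, 1.166, 0.9656, 0.7517, 0.5272, 0.2953, 0.0593, -0.1776, -0.412, -0.6405, -0.8601, -1.0676, -1.2602, -1.435, -1.5897, -1.7221, -1.8303, -1.9128, -1.9685, -1.9965] (distinct, 4 d.p.).
With N=53: ϑ(G) = 53·(-(-1)*2*cos(pi/53))/(2−(-2*cos(pi/53))) = 53*cos(pi/53)/(cos(pi/53) + 1).
Numerically 26.4767090.
Check 26 ≤ 53*cos(pi/53)/(cos(pi/53) + 1) ≤ 27: both strict.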